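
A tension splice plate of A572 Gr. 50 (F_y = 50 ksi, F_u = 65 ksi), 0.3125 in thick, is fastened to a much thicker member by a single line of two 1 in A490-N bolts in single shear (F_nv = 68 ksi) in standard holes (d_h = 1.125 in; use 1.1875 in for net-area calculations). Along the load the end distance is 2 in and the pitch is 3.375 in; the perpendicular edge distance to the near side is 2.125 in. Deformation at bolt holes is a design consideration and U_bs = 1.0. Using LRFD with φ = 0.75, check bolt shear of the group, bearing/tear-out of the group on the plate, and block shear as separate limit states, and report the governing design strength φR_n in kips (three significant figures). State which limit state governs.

Bolt shear: A_b = π·1²/4 = 0.7854 in²; R_n = 68 × 0.7854 × 2 × 1 = 106.8 kips → 0.75 × 106.8 = 80.1 kips.
Bearing: edge l_c = 1.438, r_n = 35.04 kips; interior l_c = 2.25, r_n = 48.75 kips; R_n = 35.04 + 1·48.75 = 83.79 kips → 62.8 kips.
Block shear: A_gv = 1.68, A_nv = 1.123, A_nt = 0.4785 in²; R_n = min(0.6F_uA_nv, 0.6F_yA_gv) + U_bs·F_u·A_nt = 74.9 kips → 56.2 kips.
Block shear governs: 56.2 kips.

56.2 kips (block shear governs)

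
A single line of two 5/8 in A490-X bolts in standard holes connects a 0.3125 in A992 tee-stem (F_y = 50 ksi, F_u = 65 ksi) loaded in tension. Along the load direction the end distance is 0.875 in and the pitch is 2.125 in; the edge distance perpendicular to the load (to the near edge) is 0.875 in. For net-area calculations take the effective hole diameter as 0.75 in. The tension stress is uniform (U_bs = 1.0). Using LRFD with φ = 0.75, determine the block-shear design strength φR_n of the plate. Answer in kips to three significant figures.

24.8 kips

Shear plane L_v = 0.875 + 1·2.125 = 3 in; A_gv = 3 × 0.3125 = 0.9375 in².
A_nv = (3 − 1.5·0.75) × 0.3125 = 0.5859 in².
A_nt = (0.875 − 0.5·0.75) × 0.3125 = 0.1562 in².
0.6 F_u A_nv = 22.85 kips; 0.6 F_y A_gv = 28.12 kips → shear rupture governs the shear term.
R_n = 22.85 + 1.0 × 65 × 0.1562 = 33.01 kips.
Design strength φR_n = 0.75 × 33.01 = 24.8 kips.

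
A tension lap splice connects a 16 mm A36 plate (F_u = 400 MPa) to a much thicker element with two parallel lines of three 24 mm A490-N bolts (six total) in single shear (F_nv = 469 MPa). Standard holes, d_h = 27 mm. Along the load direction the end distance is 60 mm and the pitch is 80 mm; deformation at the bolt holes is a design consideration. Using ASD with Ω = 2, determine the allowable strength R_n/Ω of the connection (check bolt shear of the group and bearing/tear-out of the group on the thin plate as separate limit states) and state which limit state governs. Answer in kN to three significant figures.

Bolt shear: A_b = π·24²/4 = 452.4 mm²; R_n = 469 × 452.4 × 6 × 1 / 1000 = 1273 kN → 1273 / 2 = 637 kN.
Bearing (1.2 l_c t F_u ≤ 2.4 d t F_u): upper limit = 2.4·24·16·400 / 1000 = 368.6 kN.
  Edge l_c = 60 − 27/2 = 46.5 → r_n = 357.1 kN; interior l_c = 80 − 27 = 53 → r_n = 368.6 kN.
  R_n,bearing = 2·357.1 + 4·368.6 = 2189 kN → 2189 / 2 = 1090 kN.
Bolt shear governs: 637 kN.

637 kN (bolt shear governs)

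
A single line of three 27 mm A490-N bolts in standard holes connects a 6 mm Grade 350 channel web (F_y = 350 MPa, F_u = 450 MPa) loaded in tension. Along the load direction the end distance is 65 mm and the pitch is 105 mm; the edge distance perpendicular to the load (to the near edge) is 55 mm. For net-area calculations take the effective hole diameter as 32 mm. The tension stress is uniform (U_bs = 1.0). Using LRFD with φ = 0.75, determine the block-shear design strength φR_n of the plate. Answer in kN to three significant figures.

316 kN

Shear plane L_v = 65 + 2·105 = 275 mm; A_gv = 275 × 6 = 1650 mm².
A_nv = (275 − 2.5·32) × 6 = 1170 mm².
A_nt = (55 − 0.5·32) × 6 = 234 mm².
0.6 F_u A_nv = 315.9 kN; 0.6 F_y A_gv = 346.5 kN → shear rupture governs the shear term.
R_n = 315.9 + 1.0 × 450 × 234 / 1000 = 421.2 kN.
Design strength φR_n = 0.75 × 421.2 = 316 kN.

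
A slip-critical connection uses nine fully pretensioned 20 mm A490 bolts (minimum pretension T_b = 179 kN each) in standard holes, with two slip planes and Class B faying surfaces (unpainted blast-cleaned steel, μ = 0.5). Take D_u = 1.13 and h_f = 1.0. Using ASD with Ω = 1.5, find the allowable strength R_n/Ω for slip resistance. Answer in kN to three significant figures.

1210 kN

R_n = μ · D_u · h_f · T_b · n_s · n_b = 0.5 × 1.13 × 1.0 × 179 × 2 × 9 = 1820 kN.
Allowable strength R_n/Ω = 1820 / 1.5 = 1210 kN.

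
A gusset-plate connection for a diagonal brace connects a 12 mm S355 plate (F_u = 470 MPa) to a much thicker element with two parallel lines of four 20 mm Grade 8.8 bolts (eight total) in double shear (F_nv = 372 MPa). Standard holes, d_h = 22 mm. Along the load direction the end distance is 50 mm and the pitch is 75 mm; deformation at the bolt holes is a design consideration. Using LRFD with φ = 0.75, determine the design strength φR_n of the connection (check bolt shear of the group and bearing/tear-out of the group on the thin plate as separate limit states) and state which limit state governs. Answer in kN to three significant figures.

Bolt shear: A_b = π·20²/4 = 314.2 mm²; R_n = 372 × 314.2 × 8 × 2 / 1000 = 1870 kN → 0.75 × 1870 = 1400 kN.
Bearing (1.2 l_c t F_u ≤ 2.4 d t F_u): upper limit = 2.4·20·12·470 / 1000 = 270.7 kN.
  Edge l_c = 50 − 22/2 = 39 → r_n = 264 kN; interior l_c = 75 − 22 = 53 → r_n = 270.7 kN.
  R_n,bearing = 2·264 + 6·270.7 = 2152 kN → 0.75 × 2152 = 1610 kN.
Bolt shear governs: 1400 kN.

1400 kN (bolt shear governs)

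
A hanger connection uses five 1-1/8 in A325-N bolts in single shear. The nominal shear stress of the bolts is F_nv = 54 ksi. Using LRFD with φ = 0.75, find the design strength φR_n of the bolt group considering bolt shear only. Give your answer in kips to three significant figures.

A_b = π × 1.125² / 4 = 0.994 in².
R_n = F_nv · A_b · n · n_s = 54 × 0.994 × 5 × 1 = 268.4 kips.
Design strength φR_n = 0.75 × 268.4 = 201 kips.

201 kips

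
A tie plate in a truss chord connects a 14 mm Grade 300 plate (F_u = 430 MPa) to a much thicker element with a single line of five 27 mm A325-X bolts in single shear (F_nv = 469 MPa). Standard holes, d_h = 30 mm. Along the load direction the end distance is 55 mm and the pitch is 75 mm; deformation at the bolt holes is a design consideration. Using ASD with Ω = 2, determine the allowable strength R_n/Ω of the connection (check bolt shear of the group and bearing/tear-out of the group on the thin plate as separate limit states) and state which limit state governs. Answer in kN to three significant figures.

Bolt shear: A_b = π·27²/4 = 572.6 mm²; R_n = 469 × 572.6 × 5 × 1 / 1000 = 1343 kN → 1343 / 2 = 671 kN.
Bearing (1.2 l_c t F_u ≤ 2.4 d t F_u): upper limit = 2.4·27·14·430 / 1000 = 390.1 kN.
  Edge l_c = 55 − 30/2 = 40 → r_n = 289 kN; interior l_c = 75 − 30 = 45 → r_n = 325.1 kN.
  R_n,bearing = 1·289 + 4·325.1 = 1589 kN → 1589 / 2 = 795 kN.
Bolt shear governs: 671 kN.

671 kN (bolt shear governs)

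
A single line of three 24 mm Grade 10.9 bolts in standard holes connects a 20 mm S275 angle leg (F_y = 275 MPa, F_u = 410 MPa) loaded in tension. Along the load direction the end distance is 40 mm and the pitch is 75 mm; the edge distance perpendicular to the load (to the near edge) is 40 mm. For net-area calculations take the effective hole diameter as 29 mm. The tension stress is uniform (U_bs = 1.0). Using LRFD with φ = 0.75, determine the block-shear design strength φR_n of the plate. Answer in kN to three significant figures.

590 kN

Shear plane L_v = 40 + 2·75 = 190 mm; A_gv = 190 × 20 = 3800 mm².
A_nv = (190 − 2.5·29) × 20 = 2350 mm².
A_nt = (40 − 0.5·29) × 20 = 510 mm².
0.6 F_u A_nv = 578.1 kN; 0.6 F_y A_gv = 627 kN → shear rupture governs the shear term.
R_n = 578.1 + 1.0 × 410 × 510 / 1000 = 787.2 kN.
Design strength φR_n = 0.75 × 787.2 = 590 kN.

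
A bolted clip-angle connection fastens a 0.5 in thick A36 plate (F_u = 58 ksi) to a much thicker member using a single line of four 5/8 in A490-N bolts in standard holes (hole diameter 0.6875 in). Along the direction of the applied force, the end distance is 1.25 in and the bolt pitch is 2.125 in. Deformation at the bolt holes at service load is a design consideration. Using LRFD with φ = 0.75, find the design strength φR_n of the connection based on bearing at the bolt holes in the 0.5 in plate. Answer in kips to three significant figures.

122 kips

Per bolt r_n = 1.2 l_c t F_u ≤ 2.4 d t F_u; upper limit = 2.4 × 0.625 × 0.5 × 58 = 43.5 kips.
Edge bolt: l_c = 1.25 − 0.6875/2 = 0.9062 in → 1.2 × 0.9062 × 0.5 × 58 = 31.54 → r_n = 31.54 kips.
Interior bolts: l_c = 2.125 − 0.6875 = 1.438 in → 1.2 × 1.438 × 0.5 × 58 = 50.02 → r_n = 43.5 kips.
R_n = 1 × 31.54 + 3 × 43.5 = 162 kips.
Design strength φR_n = 0.75 × 162 = 122 kips.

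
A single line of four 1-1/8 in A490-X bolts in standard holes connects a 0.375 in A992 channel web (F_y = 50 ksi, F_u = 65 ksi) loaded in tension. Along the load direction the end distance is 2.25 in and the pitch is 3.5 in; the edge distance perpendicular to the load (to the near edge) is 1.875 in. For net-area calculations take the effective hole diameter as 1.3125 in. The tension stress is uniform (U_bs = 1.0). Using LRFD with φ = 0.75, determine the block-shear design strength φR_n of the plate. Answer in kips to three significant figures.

Shear plane L_v = 2.25 + 3·3.5 = 12.75 in; A_gv = 12.75 × 0.375 = 4.781 in².
A_nv = (12.75 − 3.5·1.3125) × 0.375 = 3.059 in².
A_nt = (1.875 − 0.5·1.3125) × 0.375 = 0.457 in².
0.6 F_u A_nv = 119.3 kips; 0.6 F_y A_gv = 143.4 kips → shear rupture governs the shear term.
R_n = 119.3 + 1.0 × 65 × 0.457 = 149 kips.
Design strength φR_n = 0.75 × 149 = 112 kips.

112 kips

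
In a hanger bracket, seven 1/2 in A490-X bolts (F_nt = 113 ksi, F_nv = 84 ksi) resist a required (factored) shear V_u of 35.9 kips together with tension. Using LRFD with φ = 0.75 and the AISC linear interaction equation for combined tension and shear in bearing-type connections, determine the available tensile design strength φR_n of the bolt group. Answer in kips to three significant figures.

A_b = π·0.5²/4 = 0.1963 in²; f_rv = 35.9 / (7 × 0.1963) = 26.12 ksi.
F'_nt = 1.3 F_nt − (F_nt / φF_nv) f_rv = 1.3·113 − (113/(0.75·84))·26.12 = 100.1 ksi, capped at F_nt → F'_nt = 100.1 ksi.
R_n = F'_nt · A_b · n = 100.1 × 0.1963 × 7 = 137.5 kips.
Design strength φR_n = 0.75 × 137.5 = 103 kips.

103 kips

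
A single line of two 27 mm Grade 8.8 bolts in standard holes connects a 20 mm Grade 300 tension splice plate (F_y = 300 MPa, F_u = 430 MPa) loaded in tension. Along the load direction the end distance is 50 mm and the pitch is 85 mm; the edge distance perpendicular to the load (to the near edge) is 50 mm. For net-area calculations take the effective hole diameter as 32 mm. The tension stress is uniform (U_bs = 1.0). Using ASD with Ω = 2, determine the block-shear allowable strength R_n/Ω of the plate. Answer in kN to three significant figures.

371 kN

Shear plane L_v = 50 + 1·85 = 135 mm; A_gv = 135 × 20 = 2700 mm².
A_nv = (135 − 1.5·32) × 20 = 1740 mm².
A_nt = (50 − 0.5·32) × 20 = 680 mm².
0.6 F_u A_nv = 448.9 kN; 0.6 F_y A_gv = 486 kN → shear rupture governs the shear term.
R_n = 448.9 + 1.0 × 430 × 680 / 1000 = 741.3 kN.
Allowable strength R_n/Ω = 741.3 / 2 = 371 kN.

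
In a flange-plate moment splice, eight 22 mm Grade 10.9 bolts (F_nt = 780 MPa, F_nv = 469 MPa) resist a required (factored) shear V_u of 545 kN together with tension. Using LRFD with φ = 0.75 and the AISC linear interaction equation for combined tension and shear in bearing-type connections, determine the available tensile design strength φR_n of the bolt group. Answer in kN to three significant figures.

1410 kN

A_b = π·22²/4 = 380.1 mm²; f_rv = 545 × 1000 / (8 × 380.1) = 179.2 MPa.
F'_nt = 1.3 F_nt − (F_nt / φF_nv) f_rv = 1.3·780 − (780/(0.75·469))·179.2 = 616.6 MPa, capped at F_nt → F'_nt = 616.6 MPa.
R_n = F'_nt · A_b · n = 616.6 × 380.1 × 8 / 1000 = 1875 kN.
Design strength φR_n = 0.75 × 1875 = 1410 kN.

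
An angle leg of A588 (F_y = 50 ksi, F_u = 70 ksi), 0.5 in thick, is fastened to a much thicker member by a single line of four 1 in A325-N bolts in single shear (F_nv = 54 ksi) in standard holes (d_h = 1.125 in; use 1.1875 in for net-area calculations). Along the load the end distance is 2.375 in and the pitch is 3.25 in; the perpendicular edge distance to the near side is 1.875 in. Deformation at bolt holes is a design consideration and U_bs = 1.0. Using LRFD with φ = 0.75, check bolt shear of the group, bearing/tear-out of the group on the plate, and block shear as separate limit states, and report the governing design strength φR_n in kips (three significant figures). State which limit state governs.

Bolt shear: A_b = π·1²/4 = 0.7854 in²; R_n = 54 × 0.7854 × 4 × 1 = 169.6 kips → 0.75 × 169.6 = 127 kips.
Bearing: edge l_c = 1.812, r_n = 76.12 kips; interior l_c = 2.125, r_n = 84 kips; R_n = 76.12 + 3·84 = 328.1 kips → 246 kips.
Block shear: A_gv = 6.062, A_nv = 3.984, A_nt = 0.6406 in²; R_n = min(0.6F_uA_nv, 0.6F_yA_gv) + U_bs·F_u·A_nt = 212.2 kips → 159 kips.
Bolt shear governs: 127 kips.

127 kips (bolt shear governs)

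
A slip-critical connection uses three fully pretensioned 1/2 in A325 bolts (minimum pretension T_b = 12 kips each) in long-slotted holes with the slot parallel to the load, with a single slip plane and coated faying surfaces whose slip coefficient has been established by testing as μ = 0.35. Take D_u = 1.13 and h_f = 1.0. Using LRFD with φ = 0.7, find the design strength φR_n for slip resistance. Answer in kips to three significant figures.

9.97 kips

R_n = μ · D_u · h_f · T_b · n_s · n_b = 0.35 × 1.13 × 1.0 × 12 × 1 × 3 = 14.24 kips.
Design strength φR_n = 0.7 × 14.24 = 9.97 kips.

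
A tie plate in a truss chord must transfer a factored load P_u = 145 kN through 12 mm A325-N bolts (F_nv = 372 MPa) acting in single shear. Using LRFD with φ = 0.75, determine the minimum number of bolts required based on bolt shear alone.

5 bolts

A_b = π·12²/4 = 113.1 mm².
Per-bolt design strength φR_n = 0.75 × 372 × 113.1 × 1 / 1000 = 31.55 kN.
n ≥ 145 / 31.55 = 4.595 → use 5 bolts.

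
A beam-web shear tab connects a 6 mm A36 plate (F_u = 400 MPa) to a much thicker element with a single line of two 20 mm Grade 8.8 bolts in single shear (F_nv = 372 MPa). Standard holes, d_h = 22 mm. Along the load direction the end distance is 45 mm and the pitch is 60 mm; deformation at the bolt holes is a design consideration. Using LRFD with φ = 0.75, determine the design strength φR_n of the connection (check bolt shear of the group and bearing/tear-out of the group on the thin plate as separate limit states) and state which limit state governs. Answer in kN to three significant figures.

Bolt shear: A_b = π·20²/4 = 314.2 mm²; R_n = 372 × 314.2 × 2 × 1 / 1000 = 233.7 kN → 0.75 × 233.7 = 175 kN.
Bearing (1.2 l_c t F_u ≤ 2.4 d t F_u): upper limit = 2.4·20·6·400 / 1000 = 115.2 kN.
  Edge l_c = 45 − 22/2 = 34 → r_n = 97.92 kN; interior l_c = 60 − 22 = 38 → r_n = 109.4 kN.
  R_n,bearing = 1·97.92 + 1·109.4 = 207.4 kN → 0.75 × 207.4 = 156 kN.
Bearing governs: 156 kN.

156 kN (bearing governs)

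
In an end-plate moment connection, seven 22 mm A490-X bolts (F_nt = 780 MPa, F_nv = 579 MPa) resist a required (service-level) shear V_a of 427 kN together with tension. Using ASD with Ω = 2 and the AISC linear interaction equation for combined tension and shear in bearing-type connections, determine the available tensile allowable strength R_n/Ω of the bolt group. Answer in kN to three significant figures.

774 kN

A_b = π·22²/4 = 380.1 mm²; f_rv = 427 × 1000 / (7 × 380.1) = 160.5 MPa.
F'_nt = 1.3 F_nt − (Ω F_nt / F_nv) f_rv = 1.3·780 − (2·780/579)·160.5 = 581.6 MPa, capped at F_nt → F'_nt = 581.6 MPa.
R_n = F'_nt · A_b · n = 581.6 × 380.1 × 7 / 1000 = 1548 kN.
Allowable strength R_n/Ω = 1548 / 2 = 774 kN.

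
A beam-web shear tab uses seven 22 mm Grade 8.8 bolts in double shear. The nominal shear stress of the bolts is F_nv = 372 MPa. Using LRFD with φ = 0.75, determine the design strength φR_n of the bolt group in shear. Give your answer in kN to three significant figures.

A_b = π × 22² / 4 = 380.1 mm².
R_n = F_nv · A_b · n · n_s = 372 × 380.1 × 7 × 2 / 1000 = 1980 kN.
Design strength φR_n = 0.75 × 1980 = 1480 kN.

1480 kN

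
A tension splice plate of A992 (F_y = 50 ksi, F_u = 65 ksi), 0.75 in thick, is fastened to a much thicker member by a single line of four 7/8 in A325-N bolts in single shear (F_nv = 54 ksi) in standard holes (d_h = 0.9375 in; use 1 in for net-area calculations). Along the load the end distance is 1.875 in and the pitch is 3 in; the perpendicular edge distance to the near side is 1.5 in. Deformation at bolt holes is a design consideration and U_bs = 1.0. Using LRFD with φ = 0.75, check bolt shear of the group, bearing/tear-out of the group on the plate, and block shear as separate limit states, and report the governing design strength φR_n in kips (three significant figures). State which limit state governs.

97.4 kips (bolt shear governs)

Bolt shear: A_b = π·0.875²/4 = 0.6013 in²; R_n = 54 × 0.6013 × 4 × 1 = 129.9 kips → 0.75 × 129.9 = 97.4 kips.
Bearing: edge l_c = 1.406, r_n = 82.27 kips; interior l_c = 2.062, r_n = 102.4 kips; R_n = 82.27 + 3·102.4 = 389.4 kips → 292 kips.
Block shear: A_gv = 8.156, A_nv = 5.531, A_nt = 0.75 in²; R_n = min(0.6F_uA_nv, 0.6F_yA_gv) + U_bs·F_u·A_nt = 264.5 kips → 198 kips.
Bolt shear governs: 97.4 kips.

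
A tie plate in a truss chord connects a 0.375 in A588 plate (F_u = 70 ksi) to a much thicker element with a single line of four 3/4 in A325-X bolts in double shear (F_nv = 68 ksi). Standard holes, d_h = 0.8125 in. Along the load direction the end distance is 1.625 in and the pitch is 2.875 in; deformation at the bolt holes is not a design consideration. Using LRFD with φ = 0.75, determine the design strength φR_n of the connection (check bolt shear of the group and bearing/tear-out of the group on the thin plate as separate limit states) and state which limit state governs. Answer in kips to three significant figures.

169 kips (bearing governs)

Bolt shear: A_b = π·0.75²/4 = 0.4418 in²; R_n = 68 × 0.4418 × 4 × 2 = 240.3 kips → 0.75 × 240.3 = 180 kips.
Bearing (1.5 l_c t F_u ≤ 3.0 d t F_u): upper limit = 3.0·0.75·0.375·70 = 59.06 kips.
  Edge l_c = 1.625 − 0.8125/2 = 1.219 → r_n = 47.99 kips; interior l_c = 2.875 − 0.8125 = 2.062 → r_n = 59.06 kips.
  R_n,bearing = 1·47.99 + 3·59.06 = 225.2 kips → 0.75 × 225.2 = 169 kips.
Bearing governs: 169 kips.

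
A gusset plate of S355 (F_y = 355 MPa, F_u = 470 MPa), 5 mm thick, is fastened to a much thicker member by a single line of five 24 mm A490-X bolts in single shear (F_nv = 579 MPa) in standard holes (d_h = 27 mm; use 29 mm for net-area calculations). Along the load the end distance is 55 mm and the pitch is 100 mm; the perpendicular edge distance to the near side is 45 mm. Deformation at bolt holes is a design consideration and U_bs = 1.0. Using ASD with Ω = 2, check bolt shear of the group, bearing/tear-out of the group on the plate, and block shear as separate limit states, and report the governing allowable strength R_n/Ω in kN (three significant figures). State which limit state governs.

Bolt shear: A_b = π·24²/4 = 452.4 mm²; R_n = 579 × 452.4 × 5 × 1 / 1000 = 1310 kN → 1310 / 2 = 655 kN.
Bearing: edge l_c = 41.5, r_n = 117 kN; interior l_c = 73, r_n = 135.4 kN; R_n = 117 + 4·135.4 = 658.5 kN → 329 kN.
Block shear: A_gv = 2275, A_nv = 1622, A_nt = 152.5 mm²; R_n = min(0.6F_uA_nv, 0.6F_yA_gv) + U_bs·F_u·A_nt = 529.2 kN → 265 kN.
Block shear governs: 265 kN.

265 kN (block shear governs)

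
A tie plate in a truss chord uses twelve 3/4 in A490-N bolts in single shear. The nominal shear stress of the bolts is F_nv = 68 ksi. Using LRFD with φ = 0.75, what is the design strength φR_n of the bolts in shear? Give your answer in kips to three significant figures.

A_b = π × 0.75² / 4 = 0.4418 in².
R_n = F_nv · A_b · n · n_s = 68 × 0.4418 × 12 × 1 = 360.5 kips.
Design strength φR_n = 0.75 × 360.5 = 270 kips.

270 kips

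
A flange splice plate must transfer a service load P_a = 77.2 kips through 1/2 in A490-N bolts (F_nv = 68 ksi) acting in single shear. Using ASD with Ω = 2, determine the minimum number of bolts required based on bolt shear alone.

12 bolts

A_b = π·0.5²/4 = 0.1963 in².
Per-bolt allowable strength R_n/Ω = 68 × 0.1963 × 1 / 2 = 6.676 kips.
n ≥ 77.2 / 6.676 = 11.56 → use 12 bolts.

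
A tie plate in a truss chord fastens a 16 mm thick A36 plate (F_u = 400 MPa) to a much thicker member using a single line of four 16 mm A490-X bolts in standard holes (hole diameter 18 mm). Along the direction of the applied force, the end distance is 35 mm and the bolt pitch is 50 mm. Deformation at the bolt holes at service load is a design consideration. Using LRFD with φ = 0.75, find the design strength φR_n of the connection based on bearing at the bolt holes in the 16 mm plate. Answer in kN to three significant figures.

703 kN

Per bolt r_n = 1.2 l_c t F_u ≤ 2.4 d t F_u; upper limit = 2.4 × 16 × 16 × 400 / 1000 = 245.8 kN.
Edge bolt: l_c = 35 − 18/2 = 26 mm → 1.2 × 26 × 16 × 400 / 1000 = 199.7 → r_n = 199.7 kN.
Interior bolts: l_c = 50 − 18 = 32 mm → 1.2 × 32 × 16 × 400 / 1000 = 245.8 → r_n = 245.8 kN.
R_n = 1 × 199.7 + 3 × 245.8 = 937 kN.
Design strength φR_n = 0.75 × 937 = 703 kN.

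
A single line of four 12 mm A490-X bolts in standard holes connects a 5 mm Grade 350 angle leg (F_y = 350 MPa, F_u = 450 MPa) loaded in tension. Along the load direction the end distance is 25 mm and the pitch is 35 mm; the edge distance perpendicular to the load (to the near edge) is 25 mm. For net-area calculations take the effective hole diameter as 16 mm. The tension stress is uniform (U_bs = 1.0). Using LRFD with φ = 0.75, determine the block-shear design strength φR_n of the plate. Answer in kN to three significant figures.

104 kN

Shear plane L_v = 25 + 3·35 = 130 mm; A_gv = 130 × 5 = 650 mm².
A_nv = (130 − 3.5·16) × 5 = 370 mm².
A_nt = (25 − 0.5·16) × 5 = 85 mm².
0.6 F_u A_nv = 99.9 kN; 0.6 F_y A_gv = 136.5 kN → shear rupture governs the shear term.
R_n = 99.9 + 1.0 × 450 × 85 / 1000 = 138.2 kN.
Design strength φR_n = 0.75 × 138.2 = 104 kN.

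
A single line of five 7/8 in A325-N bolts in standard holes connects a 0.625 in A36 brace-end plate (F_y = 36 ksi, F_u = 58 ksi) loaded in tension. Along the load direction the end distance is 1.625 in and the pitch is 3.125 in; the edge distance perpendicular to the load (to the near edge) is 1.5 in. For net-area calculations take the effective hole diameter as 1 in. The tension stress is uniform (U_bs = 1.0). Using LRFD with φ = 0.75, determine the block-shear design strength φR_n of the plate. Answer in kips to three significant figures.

170 kips

Shear plane L_v = 1.625 + 4·3.125 = 14.12 in; A_gv = 14.12 × 0.625 = 8.828 in².
A_nv = (14.12 − 4.5·1) × 0.625 = 6.016 in².
A_nt = (1.5 − 0.5·1) × 0.625 = 0.625 in².
0.6 F_u A_nv = 209.3 kips; 0.6 F_y A_gv = 190.7 kips → shear yielding governs the shear term.
R_n = 190.7 + 1.0 × 58 × 0.625 = 226.9 kips.
Design strength φR_n = 0.75 × 226.9 = 170 kips.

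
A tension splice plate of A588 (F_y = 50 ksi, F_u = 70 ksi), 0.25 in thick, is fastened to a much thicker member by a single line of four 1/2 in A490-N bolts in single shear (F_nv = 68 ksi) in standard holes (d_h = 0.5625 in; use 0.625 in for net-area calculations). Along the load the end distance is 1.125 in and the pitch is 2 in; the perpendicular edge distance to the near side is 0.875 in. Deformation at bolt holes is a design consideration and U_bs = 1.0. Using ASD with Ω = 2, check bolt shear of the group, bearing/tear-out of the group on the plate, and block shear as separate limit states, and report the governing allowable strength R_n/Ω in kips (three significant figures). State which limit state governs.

Bolt shear: A_b = π·0.5²/4 = 0.1963 in²; R_n = 68 × 0.1963 × 4 × 1 = 53.41 kips → 53.41 / 2 = 26.7 kips.
Bearing: edge l_c = 0.8438, r_n = 17.72 kips; interior l_c = 1.438, r_n = 21 kips; R_n = 17.72 + 3·21 = 80.72 kips → 40.4 kips.
Block shear: A_gv = 1.781, A_nv = 1.234, A_nt = 0.1406 in²; R_n = min(0.6F_uA_nv, 0.6F_yA_gv) + U_bs·F_u·A_nt = 61.69 kips → 30.8 kips.
Bolt shear governs: 26.7 kips.

26.7 kips (bolt shear governs)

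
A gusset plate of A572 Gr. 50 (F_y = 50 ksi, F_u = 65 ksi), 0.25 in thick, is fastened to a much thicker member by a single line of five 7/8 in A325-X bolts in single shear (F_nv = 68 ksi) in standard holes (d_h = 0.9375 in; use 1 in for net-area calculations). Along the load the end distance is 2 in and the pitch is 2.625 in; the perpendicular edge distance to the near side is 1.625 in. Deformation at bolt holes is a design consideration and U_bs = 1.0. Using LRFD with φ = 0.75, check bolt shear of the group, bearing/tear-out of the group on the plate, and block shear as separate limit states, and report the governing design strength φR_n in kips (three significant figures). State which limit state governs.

72.2 kips (block shear governs)

Bolt shear: A_b = π·0.875²/4 = 0.6013 in²; R_n = 68 × 0.6013 × 5 × 1 = 204.4 kips → 0.75 × 204.4 = 153 kips.
Bearing: edge l_c = 1.531, r_n = 29.86 kips; interior l_c = 1.688, r_n = 32.91 kips; R_n = 29.86 + 4·32.91 = 161.5 kips → 121 kips.
Block shear: A_gv = 3.125, A_nv = 2, A_nt = 0.2812 in²; R_n = min(0.6F_uA_nv, 0.6F_yA_gv) + U_bs·F_u·A_nt = 96.28 kips → 72.2 kips.
Block shear governs: 72.2 kips.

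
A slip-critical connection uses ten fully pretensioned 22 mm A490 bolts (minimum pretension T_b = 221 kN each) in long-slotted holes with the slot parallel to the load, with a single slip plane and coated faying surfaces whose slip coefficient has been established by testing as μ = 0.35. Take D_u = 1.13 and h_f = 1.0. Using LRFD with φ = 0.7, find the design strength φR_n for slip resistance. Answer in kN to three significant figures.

R_n = μ · D_u · h_f · T_b · n_s · n_b = 0.35 × 1.13 × 1.0 × 221 × 1 × 10 = 874.1 kN.
Design strength φR_n = 0.7 × 874.1 = 612 kN.

612 kN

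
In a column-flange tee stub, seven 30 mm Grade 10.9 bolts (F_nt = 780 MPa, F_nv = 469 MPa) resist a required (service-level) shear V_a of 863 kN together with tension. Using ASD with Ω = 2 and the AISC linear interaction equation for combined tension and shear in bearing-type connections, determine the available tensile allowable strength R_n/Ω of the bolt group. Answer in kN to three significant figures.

1070 kN

A_b = π·30²/4 = 706.9 mm²; f_rv = 863 × 1000 / (7 × 706.9) = 174.4 MPa.
F'_nt = 1.3 F_nt − (Ω F_nt / F_nv) f_rv = 1.3·780 − (2·780/469)·174.4 = 433.9 MPa, capped at F_nt → F'_nt = 433.9 MPa.
R_n = F'_nt · A_b · n = 433.9 × 706.9 × 7 / 1000 = 2147 kN.
Allowable strength R_n/Ω = 2147 / 2 = 1070 kN.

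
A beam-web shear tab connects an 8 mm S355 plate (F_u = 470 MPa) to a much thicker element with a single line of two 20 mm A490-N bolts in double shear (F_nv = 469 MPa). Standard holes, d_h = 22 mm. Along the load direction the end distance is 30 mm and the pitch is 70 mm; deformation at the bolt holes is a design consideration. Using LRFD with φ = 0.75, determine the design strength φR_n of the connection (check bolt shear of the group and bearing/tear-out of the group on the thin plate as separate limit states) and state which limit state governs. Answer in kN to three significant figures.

Bolt shear: A_b = π·20²/4 = 314.2 mm²; R_n = 469 × 314.2 × 2 × 2 / 1000 = 589.4 kN → 0.75 × 589.4 = 442 kN.
Bearing (1.2 l_c t F_u ≤ 2.4 d t F_u): upper limit = 2.4·20·8·470 / 1000 = 180.5 kN.
  Edge l_c = 30 − 22/2 = 19 → r_n = 85.73 kN; interior l_c = 70 − 22 = 48 → r_n = 180.5 kN.
  R_n,bearing = 1·85.73 + 1·180.5 = 266.2 kN → 0.75 × 266.2 = 200 kN.
Bearing governs: 200 kN.

200 kN (bearing governs)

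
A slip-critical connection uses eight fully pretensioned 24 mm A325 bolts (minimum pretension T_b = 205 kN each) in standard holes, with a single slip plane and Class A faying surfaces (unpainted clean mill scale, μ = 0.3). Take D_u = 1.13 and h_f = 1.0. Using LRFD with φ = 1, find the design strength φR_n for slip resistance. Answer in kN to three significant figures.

R_n = μ · D_u · h_f · T_b · n_s · n_b = 0.3 × 1.13 × 1.0 × 205 × 1 × 8 = 556 kN.
Design strength φR_n = 1 × 556 = 556 kN.

556 kN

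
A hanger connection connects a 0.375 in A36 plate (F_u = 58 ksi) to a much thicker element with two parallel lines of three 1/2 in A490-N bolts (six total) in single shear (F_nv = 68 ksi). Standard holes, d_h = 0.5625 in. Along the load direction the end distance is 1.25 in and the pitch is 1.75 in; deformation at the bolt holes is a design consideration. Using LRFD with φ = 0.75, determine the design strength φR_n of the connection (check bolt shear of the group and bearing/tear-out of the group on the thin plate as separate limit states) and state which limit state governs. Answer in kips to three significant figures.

60.1 kips (bolt shear governs)

Bolt shear: A_b = π·0.5²/4 = 0.1963 in²; R_n = 68 × 0.1963 × 6 × 1 = 80.11 kips → 0.75 × 80.11 = 60.1 kips.
Bearing (1.2 l_c t F_u ≤ 2.4 d t F_u): upper limit = 2.4·0.5·0.375·58 = 26.1 kips.
  Edge l_c = 1.25 − 0.5625/2 = 0.9688 → r_n = 25.28 kips; interior l_c = 1.75 − 0.5625 = 1.188 → r_n = 26.1 kips.
  R_n,bearing = 2·25.28 + 4·26.1 = 155 kips → 0.75 × 155 = 116 kips.
Bolt shear governs: 60.1 kips.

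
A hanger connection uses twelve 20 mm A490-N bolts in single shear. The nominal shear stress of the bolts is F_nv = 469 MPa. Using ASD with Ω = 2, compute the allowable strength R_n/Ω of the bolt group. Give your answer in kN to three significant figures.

A_b = π × 20² / 4 = 314.2 mm².
R_n = F_nv · A_b · n · n_s = 469 × 314.2 × 12 × 1 / 1000 = 1768 kN.
Allowable strength R_n/Ω = 1768 / 2 = 884 kN.

884 kN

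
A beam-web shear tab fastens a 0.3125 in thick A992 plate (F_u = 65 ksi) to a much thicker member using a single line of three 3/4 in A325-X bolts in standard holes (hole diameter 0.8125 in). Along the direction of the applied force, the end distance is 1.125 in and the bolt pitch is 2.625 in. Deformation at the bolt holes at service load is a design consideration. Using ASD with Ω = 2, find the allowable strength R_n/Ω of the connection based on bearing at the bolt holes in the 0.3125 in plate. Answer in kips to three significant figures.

45.3 kips

Per bolt r_n = 1.2 l_c t F_u ≤ 2.4 d t F_u; upper limit = 2.4 × 0.75 × 0.3125 × 65 = 36.56 kips.
Edge bolt: l_c = 1.125 − 0.8125/2 = 0.7188 in → 1.2 × 0.7188 × 0.3125 × 65 = 17.52 → r_n = 17.52 kips.
Interior bolts: l_c = 2.625 − 0.8125 = 1.812 in → 1.2 × 1.812 × 0.3125 × 65 = 44.18 → r_n = 36.56 kips.
R_n = 1 × 17.52 + 2 × 36.56 = 90.64 kips.
Allowable strength R_n/Ω = 90.64 / 2 = 45.3 kips.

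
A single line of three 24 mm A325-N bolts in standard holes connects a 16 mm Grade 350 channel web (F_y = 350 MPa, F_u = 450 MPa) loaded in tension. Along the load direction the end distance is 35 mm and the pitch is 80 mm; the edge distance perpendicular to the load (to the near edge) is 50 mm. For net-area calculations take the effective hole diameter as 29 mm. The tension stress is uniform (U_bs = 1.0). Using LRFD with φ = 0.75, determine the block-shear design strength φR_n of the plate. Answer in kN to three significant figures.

Shear plane L_v = 35 + 2·80 = 195 mm; A_gv = 195 × 16 = 3120 mm².
A_nv = (195 − 2.5·29) × 16 = 1960 mm².
A_nt = (50 − 0.5·29) × 16 = 568 mm².
0.6 F_u A_nv = 529.2 kN; 0.6 F_y A_gv = 655.2 kN → shear rupture governs the shear term.
R_n = 529.2 + 1.0 × 450 × 568 / 1000 = 784.8 kN.
Design strength φR_n = 0.75 × 784.8 = 589 kN.

589 kN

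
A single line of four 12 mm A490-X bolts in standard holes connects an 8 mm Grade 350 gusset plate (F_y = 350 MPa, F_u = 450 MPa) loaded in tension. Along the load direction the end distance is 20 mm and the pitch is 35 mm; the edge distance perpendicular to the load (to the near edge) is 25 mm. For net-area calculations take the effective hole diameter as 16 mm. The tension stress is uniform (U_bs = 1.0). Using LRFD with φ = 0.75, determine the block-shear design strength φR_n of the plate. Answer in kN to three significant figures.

Shear plane L_v = 20 + 3·35 = 125 mm; A_gv = 125 × 8 = 1000 mm².
A_nv = (125 − 3.5·16) × 8 = 552 mm².
A_nt = (25 − 0.5·16) × 8 = 136 mm².
0.6 F_u A_nv = 149 kN; 0.6 F_y A_gv = 210 kN → shear rupture governs the shear term.
R_n = 149 + 1.0 × 450 × 136 / 1000 = 210.2 kN.
Design strength φR_n = 0.75 × 210.2 = 158 kN.

158 kN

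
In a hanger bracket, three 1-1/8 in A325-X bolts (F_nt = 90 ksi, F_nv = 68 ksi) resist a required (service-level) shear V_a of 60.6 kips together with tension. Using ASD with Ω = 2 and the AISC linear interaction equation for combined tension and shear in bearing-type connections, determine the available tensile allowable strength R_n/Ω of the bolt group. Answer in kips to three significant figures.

A_b = π·1.125²/4 = 0.994 in²; f_rv = 60.6 / (3 × 0.994) = 20.32 ksi.
F'_nt = 1.3 F_nt − (Ω F_nt / F_nv) f_rv = 1.3·90 − (2·90/68)·20.32 = 63.21 ksi, capped at F_nt → F'_nt = 63.21 ksi.
R_n = F'_nt · A_b · n = 63.21 × 0.994 × 3 = 188.5 kips.
Allowable strength R_n/Ω = 188.5 / 2 = 94.2 kips.

94.2 kips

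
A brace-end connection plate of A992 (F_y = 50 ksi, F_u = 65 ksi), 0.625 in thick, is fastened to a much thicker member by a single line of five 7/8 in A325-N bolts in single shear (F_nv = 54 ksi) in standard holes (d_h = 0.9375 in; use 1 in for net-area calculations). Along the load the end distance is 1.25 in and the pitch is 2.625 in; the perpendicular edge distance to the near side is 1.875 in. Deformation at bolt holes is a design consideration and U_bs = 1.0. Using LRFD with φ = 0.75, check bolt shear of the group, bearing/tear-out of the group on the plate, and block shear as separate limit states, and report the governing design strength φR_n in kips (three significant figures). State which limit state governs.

Bolt shear: A_b = π·0.875²/4 = 0.6013 in²; R_n = 54 × 0.6013 × 5 × 1 = 162.4 kips → 0.75 × 162.4 = 122 kips.
Bearing: edge l_c = 0.7812, r_n = 38.09 kips; interior l_c = 1.688, r_n = 82.27 kips; R_n = 38.09 + 4·82.27 = 367.1 kips → 275 kips.
Block shear: A_gv = 7.344, A_nv = 4.531, A_nt = 0.8594 in²; R_n = min(0.6F_uA_nv, 0.6F_yA_gv) + U_bs·F_u·A_nt = 232.6 kips → 174 kips.
Bolt shear governs: 122 kips.

122 kips (bolt shear governs)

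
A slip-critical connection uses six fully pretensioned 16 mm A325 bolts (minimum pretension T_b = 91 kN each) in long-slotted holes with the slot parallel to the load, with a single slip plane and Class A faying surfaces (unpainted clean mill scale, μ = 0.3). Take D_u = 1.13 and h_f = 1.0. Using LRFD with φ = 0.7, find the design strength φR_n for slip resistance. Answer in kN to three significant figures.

130 kN

R_n = μ · D_u · h_f · T_b · n_s · n_b = 0.3 × 1.13 × 1.0 × 91 × 1 × 6 = 185.1 kN.
Design strength φR_n = 0.7 × 185.1 = 130 kN.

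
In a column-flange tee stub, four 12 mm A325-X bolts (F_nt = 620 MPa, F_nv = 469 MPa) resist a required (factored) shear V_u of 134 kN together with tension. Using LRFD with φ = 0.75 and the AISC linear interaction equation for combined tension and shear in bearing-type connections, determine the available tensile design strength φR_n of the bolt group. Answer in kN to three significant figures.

A_b = π·12²/4 = 113.1 mm²; f_rv = 134 × 1000 / (4 × 113.1) = 296.2 MPa.
F'_nt = 1.3 F_nt − (F_nt / φF_nv) f_rv = 1.3·620 − (620/(0.75·469))·296.2 = 283.9 MPa, capped at F_nt → F'_nt = 283.9 MPa.
R_n = F'_nt · A_b · n = 283.9 × 113.1 × 4 / 1000 = 128.4 kN.
Design strength φR_n = 0.75 × 128.4 = 96.3 kN.

96.3 kN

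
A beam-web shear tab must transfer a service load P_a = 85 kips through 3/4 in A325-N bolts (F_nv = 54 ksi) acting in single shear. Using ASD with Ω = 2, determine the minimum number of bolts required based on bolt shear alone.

8 bolts

A_b = π·0.75²/4 = 0.4418 in².
Per-bolt allowable strength R_n/Ω = 54 × 0.4418 × 1 / 2 = 11.93 kips.
n ≥ 85 / 11.93 = 7.126 → use 8 bolts.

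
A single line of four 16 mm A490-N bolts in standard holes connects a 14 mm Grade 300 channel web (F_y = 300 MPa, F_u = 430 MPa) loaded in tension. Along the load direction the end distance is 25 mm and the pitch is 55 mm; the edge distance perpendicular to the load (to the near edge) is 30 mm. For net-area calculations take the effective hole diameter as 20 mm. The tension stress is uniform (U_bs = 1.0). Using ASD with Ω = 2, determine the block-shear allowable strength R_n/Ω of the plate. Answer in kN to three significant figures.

277 kN

Shear plane L_v = 25 + 3·55 = 190 mm; A_gv = 190 × 14 = 2660 mm².
A_nv = (190 − 3.5·20) × 14 = 1680 mm².
A_nt = (30 − 0.5·20) × 14 = 280 mm².
0.6 F_u A_nv = 433.4 kN; 0.6 F_y A_gv = 478.8 kN → shear rupture governs the shear term.
R_n = 433.4 + 1.0 × 430 × 280 / 1000 = 553.8 kN.
Allowable strength R_n/Ω = 553.8 / 2 = 277 kN.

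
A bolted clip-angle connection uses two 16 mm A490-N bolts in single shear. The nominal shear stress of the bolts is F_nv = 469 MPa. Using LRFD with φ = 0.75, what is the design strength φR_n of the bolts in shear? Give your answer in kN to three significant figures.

A_b = π × 16² / 4 = 201.1 mm².
R_n = F_nv · A_b · n · n_s = 469 × 201.1 × 2 × 1 / 1000 = 188.6 kN.
Design strength φR_n = 0.75 × 188.6 = 141 kN.

141 kN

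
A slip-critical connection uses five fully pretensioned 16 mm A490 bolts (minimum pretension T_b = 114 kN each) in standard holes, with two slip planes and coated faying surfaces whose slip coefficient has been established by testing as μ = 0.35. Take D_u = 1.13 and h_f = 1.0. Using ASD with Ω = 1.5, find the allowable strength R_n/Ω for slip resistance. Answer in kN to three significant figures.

R_n = μ · D_u · h_f · T_b · n_s · n_b = 0.35 × 1.13 × 1.0 × 114 × 2 × 5 = 450.9 kN.
Allowable strength R_n/Ω = 450.9 / 1.5 = 301 kN.

301 kN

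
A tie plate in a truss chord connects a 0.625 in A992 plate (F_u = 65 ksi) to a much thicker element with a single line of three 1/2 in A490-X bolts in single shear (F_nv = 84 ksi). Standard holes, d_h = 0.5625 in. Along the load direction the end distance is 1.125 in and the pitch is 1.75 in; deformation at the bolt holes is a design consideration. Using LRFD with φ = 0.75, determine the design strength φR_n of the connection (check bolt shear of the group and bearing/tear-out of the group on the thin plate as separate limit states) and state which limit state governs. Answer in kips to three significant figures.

37.1 kips (bolt shear governs)

Bolt shear: A_b = π·0.5²/4 = 0.1963 in²; R_n = 84 × 0.1963 × 3 × 1 = 49.48 kips → 0.75 × 49.48 = 37.1 kips.
Bearing (1.2 l_c t F_u ≤ 2.4 d t F_u): upper limit = 2.4·0.5·0.625·65 = 48.75 kips.
  Edge l_c = 1.125 − 0.5625/2 = 0.8438 → r_n = 41.13 kips; interior l_c = 1.75 − 0.5625 = 1.188 → r_n = 48.75 kips.
  R_n,bearing = 1·41.13 + 2·48.75 = 138.6 kips → 0.75 × 138.6 = 104 kips.
Bolt shear governs: 37.1 kips.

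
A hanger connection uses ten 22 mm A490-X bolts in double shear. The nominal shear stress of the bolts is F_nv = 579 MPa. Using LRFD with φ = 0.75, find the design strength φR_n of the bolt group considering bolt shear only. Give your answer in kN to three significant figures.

3300 kN

A_b = π × 22² / 4 = 380.1 mm².
R_n = F_nv · A_b · n · n_s = 579 × 380.1 × 10 × 2 / 1000 = 4402 kN.
Design strength φR_n = 0.75 × 4402 = 3300 kN.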